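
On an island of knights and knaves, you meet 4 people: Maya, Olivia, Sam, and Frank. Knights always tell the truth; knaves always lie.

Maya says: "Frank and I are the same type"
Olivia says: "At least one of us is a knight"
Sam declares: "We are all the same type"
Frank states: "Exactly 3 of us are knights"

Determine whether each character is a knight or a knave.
Maya is a knight.
Olivia is a knight.
Sam is a knave.
Frank is a knight.

Verification:
- Maya (knight) says "Frank and I are the same type" - this is TRUE because Maya is a knight and Frank is a knight.
- Olivia (knight) says "At least one of us is a knight" - this is TRUE because Maya, Olivia, and Frank are knights.
- Sam (knave) says "We are all the same type" - this is FALSE (a lie) because Maya, Olivia, and Frank are knights and Sam is a knave.
- Frank (knight) says "Exactly 3 of us are knights" - this is TRUE because there are 3 knights.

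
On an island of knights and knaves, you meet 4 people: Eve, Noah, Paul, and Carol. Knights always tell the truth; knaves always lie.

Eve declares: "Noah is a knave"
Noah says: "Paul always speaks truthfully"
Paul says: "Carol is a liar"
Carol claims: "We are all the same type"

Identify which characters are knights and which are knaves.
Eve is a knave.
Noah is a knight.
Paul is a knight.
Carol is a knave.

Verification:
- Eve (knave) says "Noah is a knave" - this is FALSE (a lie) because Noah is a knight.
- Noah (knight) says "Paul always speaks truthfully" - this is TRUE because Paul is a knight.
- Paul (knight) says "Carol is a liar" - this is TRUE because Carol is a knave.
- Carol (knave) says "We are all the same type" - this is FALSE (a lie) because Noah and Paul are knights and Eve and Carol are knaves.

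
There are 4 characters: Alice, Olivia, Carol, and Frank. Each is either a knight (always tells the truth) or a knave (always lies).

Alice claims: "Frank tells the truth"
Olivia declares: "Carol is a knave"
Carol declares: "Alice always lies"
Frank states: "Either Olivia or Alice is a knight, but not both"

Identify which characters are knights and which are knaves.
Alice is a knave.
Olivia is a knave.
Carol is a knight.
Frank is a knave.

Verification:
- Alice (knave) says "Frank tells the truth" - this is FALSE (a lie) because Frank is a knave.
- Olivia (knave) says "Carol is a knave" - this is FALSE (a lie) because Carol is a knight.
- Carol (knight) says "Alice always lies" - this is TRUE because Alice is a knave.
- Frank (knave) says "Either Olivia or Alice is a knight, but not both" - this is FALSE (a lie) because Olivia is a knave and Alice is a knave.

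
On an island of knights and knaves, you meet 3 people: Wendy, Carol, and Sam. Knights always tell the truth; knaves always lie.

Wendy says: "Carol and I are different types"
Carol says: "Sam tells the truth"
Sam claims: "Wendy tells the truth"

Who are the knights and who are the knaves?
Wendy is a knave.
Carol is a knave.
Sam is a knave.

Verification:
- Wendy (knave) says "Carol and I are different types" - this is FALSE (a lie) because Wendy is a knave and Carol is a knave.
- Carol (knave) says "Sam tells the truth" - this is FALSE (a lie) because Sam is a knave.
- Sam (knave) says "Wendy tells the truth" - this is FALSE (a lie) because Wendy is a knave.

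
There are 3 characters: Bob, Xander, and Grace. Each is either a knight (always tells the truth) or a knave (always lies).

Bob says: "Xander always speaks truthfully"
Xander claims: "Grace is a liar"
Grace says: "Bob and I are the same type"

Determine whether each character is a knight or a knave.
Bob is a knight.
Xander is a knight.
Grace is a knave.

Verification:
- Bob (knight) says "Xander always speaks truthfully" - this is TRUE because Xander is a knight.
- Xander (knight) says "Grace is a liar" - this is TRUE because Grace is a knave.
- Grace (knave) says "Bob and I are the same type" - this is FALSE (a lie) because Grace is a knave and Bob is a knight.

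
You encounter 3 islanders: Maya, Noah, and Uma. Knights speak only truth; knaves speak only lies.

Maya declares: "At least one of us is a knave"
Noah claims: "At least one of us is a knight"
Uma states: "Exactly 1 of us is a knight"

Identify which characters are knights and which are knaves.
Maya is a knight.
Noah is a knight.
Uma is a knave.

Verification:
- Maya (knight) says "At least one of us is a knave" - this is TRUE because Uma is a knave.
- Noah (knight) says "At least one of us is a knight" - this is TRUE because Maya and Noah are knights.
- Uma (knave) says "Exactly 1 of us is a knight" - this is FALSE (a lie) because there are 2 knights.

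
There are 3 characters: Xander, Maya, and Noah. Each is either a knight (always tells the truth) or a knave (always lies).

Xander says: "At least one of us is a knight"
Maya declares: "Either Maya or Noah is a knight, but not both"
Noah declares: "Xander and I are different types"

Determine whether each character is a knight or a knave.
Xander is a knave.
Maya is a knave.
Noah is a knave.

Verification:
- Xander (knave) says "At least one of us is a knight" - this is FALSE (a lie) because no one is a knight.
- Maya (knave) says "Either Maya or Noah is a knight, but not both" - this is FALSE (a lie) because Maya is a knave and Noah is a knave.
- Noah (knave) says "Xander and I are different types" - this is FALSE (a lie) because Noah is a knave and Xander is a knave.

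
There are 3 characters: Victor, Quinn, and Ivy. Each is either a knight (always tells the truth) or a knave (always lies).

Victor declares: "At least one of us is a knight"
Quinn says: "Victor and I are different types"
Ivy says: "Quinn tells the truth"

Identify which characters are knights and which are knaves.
Victor is a knave.
Quinn is a knave.
Ivy is a knave.

Verification:
- Victor (knave) says "At least one of us is a knight" - this is FALSE (a lie) because no one is a knight.
- Quinn (knave) says "Victor and I are different types" - this is FALSE (a lie) because Quinn is a knave and Victor is a knave.
- Ivy (knave) says "Quinn tells the truth" - this is FALSE (a lie) because Quinn is a knave.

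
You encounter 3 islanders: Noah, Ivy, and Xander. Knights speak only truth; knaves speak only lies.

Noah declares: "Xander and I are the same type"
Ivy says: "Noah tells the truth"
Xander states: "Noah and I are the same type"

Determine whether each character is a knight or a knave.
Noah is a knight.
Ivy is a knight.
Xander is a knight.

Verification:
- Noah (knight) says "Xander and I are the same type" - this is TRUE because Noah is a knight and Xander is a knight.
- Ivy (knight) says "Noah tells the truth" - this is TRUE because Noah is a knight.
- Xander (knight) says "Noah and I are the same type" - this is TRUE because Xander is a knight and Noah is a knight.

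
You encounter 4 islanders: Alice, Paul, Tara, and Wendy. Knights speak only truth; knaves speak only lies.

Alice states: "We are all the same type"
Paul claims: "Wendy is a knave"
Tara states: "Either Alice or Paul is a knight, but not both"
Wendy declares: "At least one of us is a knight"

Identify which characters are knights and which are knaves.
Alice is a knave.
Paul is a knave.
Tara is a knave.
Wendy is a knight.

Verification:
- Alice (knave) says "We are all the same type" - this is FALSE (a lie) because Wendy is a knight and Alice, Paul, and Tara are knaves.
- Paul (knave) says "Wendy is a knave" - this is FALSE (a lie) because Wendy is a knight.
- Tara (knave) says "Either Alice or Paul is a knight, but not both" - this is FALSE (a lie) because Alice is a knave and Paul is a knave.
- Wendy (knight) says "At least one of us is a knight" - this is TRUE because Wendy is a knight.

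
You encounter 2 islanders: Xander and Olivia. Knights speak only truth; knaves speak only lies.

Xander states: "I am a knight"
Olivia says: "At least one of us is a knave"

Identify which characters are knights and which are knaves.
Xander is a knave.
Olivia is a knight.

Verification:
- Xander (knave) says "I am a knight" - this is FALSE (a lie) because Xander is a knave.
- Olivia (knight) says "At least one of us is a knave" - this is TRUE because Xander is a knave.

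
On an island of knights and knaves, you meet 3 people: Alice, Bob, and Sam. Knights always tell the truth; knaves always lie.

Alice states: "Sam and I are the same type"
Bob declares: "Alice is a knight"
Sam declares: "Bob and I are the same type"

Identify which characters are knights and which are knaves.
Alice is a knight.
Bob is a knight.
Sam is a knight.

Verification:
- Alice (knight) says "Sam and I are the same type" - this is TRUE because Alice is a knight and Sam is a knight.
- Bob (knight) says "Alice is a knight" - this is TRUE because Alice is a knight.
- Sam (knight) says "Bob and I are the same type" - this is TRUE because Sam is a knight and Bob is a knight.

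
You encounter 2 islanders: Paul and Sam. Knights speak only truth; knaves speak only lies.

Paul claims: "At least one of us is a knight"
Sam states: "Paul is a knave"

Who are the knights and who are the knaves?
Paul is a knight.
Sam is a knave.

Verification:
- Paul (knight) says "At least one of us is a knight" - this is TRUE because Paul is a knight.
- Sam (knave) says "Paul is a knave" - this is FALSE (a lie) because Paul is a knight.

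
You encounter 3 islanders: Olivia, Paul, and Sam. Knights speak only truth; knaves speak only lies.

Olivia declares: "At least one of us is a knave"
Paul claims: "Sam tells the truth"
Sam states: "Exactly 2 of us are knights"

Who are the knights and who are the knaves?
Olivia is a knight.
Paul is a knave.
Sam is a knave.

Verification:
- Olivia (knight) says "At least one of us is a knave" - this is TRUE because Paul and Sam are knaves.
- Paul (knave) says "Sam tells the truth" - this is FALSE (a lie) because Sam is a knave.
- Sam (knave) says "Exactly 2 of us are knights" - this is FALSE (a lie) because there are 1 knights.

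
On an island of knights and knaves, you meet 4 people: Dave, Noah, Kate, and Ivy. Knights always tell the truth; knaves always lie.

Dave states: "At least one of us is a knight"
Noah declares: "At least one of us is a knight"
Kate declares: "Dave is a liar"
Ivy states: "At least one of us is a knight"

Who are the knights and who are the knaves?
Dave is a knight.
Noah is a knight.
Kate is a knave.
Ivy is a knight.

Verification:
- Dave (knight) says "At least one of us is a knight" - this is TRUE because Dave, Noah, and Ivy are knights.
- Noah (knight) says "At least one of us is a knight" - this is TRUE because Dave, Noah, and Ivy are knights.
- Kate (knave) says "Dave is a liar" - this is FALSE (a lie) because Dave is a knight.
- Ivy (knight) says "At least one of us is a knight" - this is TRUE because Dave, Noah, and Ivy are knights.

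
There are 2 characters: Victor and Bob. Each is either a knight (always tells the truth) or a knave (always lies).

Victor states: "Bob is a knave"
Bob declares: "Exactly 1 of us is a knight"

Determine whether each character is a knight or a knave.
Victor is a knave.
Bob is a knight.

Verification:
- Victor (knave) says "Bob is a knave" - this is FALSE (a lie) because Bob is a knight.
- Bob (knight) says "Exactly 1 of us is a knight" - this is TRUE because there are 1 knights.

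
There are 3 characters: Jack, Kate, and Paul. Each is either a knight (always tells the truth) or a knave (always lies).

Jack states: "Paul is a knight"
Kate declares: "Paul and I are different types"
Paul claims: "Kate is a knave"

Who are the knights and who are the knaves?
Jack is a knave.
Kate is a knight.
Paul is a knave.

Verification:
- Jack (knave) says "Paul is a knight" - this is FALSE (a lie) because Paul is a knave.
- Kate (knight) says "Paul and I are different types" - this is TRUE because Kate is a knight and Paul is a knave.
- Paul (knave) says "Kate is a knave" - this is FALSE (a lie) because Kate is a knight.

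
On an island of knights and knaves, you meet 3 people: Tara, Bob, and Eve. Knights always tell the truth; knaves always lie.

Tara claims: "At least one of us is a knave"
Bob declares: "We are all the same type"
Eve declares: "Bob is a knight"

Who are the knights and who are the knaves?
Tara is a knight.
Bob is a knave.
Eve is a knave.

Verification:
- Tara (knight) says "At least one of us is a knave" - this is TRUE because Bob and Eve are knaves.
- Bob (knave) says "We are all the same type" - this is FALSE (a lie) because Tara is a knight and Bob and Eve are knaves.
- Eve (knave) says "Bob is a knight" - this is FALSE (a lie) because Bob is a knave.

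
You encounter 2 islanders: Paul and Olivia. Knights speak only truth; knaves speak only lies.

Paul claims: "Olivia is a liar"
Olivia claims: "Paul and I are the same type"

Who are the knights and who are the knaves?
Paul is a knight.
Olivia is a knave.

Verification:
- Paul (knight) says "Olivia is a liar" - this is TRUE because Olivia is a knave.
- Olivia (knave) says "Paul and I are the same type" - this is FALSE (a lie) because Olivia is a knave and Paul is a knight.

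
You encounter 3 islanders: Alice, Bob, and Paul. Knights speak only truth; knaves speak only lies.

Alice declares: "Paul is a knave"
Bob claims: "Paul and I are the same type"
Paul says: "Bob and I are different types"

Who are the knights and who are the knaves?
Alice is a knave.
Bob is a knave.
Paul is a knight.

Verification:
- Alice (knave) says "Paul is a knave" - this is FALSE (a lie) because Paul is a knight.
- Bob (knave) says "Paul and I are the same type" - this is FALSE (a lie) because Bob is a knave and Paul is a knight.
- Paul (knight) says "Bob and I are different types" - this is TRUE because Paul is a knight and Bob is a knave.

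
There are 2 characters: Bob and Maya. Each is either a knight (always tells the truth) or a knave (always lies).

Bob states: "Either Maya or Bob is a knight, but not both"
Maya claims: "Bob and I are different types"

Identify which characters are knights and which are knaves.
Bob is a knave.
Maya is a knave.

Verification:
- Bob (knave) says "Either Maya or Bob is a knight, but not both" - this is FALSE (a lie) because Maya is a knave and Bob is a knave.
- Maya (knave) says "Bob and I are different types" - this is FALSE (a lie) because Maya is a knave and Bob is a knave.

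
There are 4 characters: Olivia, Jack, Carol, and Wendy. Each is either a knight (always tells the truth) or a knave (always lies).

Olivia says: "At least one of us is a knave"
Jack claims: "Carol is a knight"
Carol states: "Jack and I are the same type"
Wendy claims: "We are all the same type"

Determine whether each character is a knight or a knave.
Olivia is a knight.
Jack is a knight.
Carol is a knight.
Wendy is a knave.

Verification:
- Olivia (knight) says "At least one of us is a knave" - this is TRUE because Wendy is a knave.
- Jack (knight) says "Carol is a knight" - this is TRUE because Carol is a knight.
- Carol (knight) says "Jack and I are the same type" - this is TRUE because Carol is a knight and Jack is a knight.
- Wendy (knave) says "We are all the same type" - this is FALSE (a lie) because Olivia, Jack, and Carol are knights and Wendy is a knave.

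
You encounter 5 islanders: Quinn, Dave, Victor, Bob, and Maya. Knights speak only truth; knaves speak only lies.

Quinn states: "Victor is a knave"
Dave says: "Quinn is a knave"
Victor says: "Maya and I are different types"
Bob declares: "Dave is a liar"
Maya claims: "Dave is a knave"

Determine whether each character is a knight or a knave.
Quinn is a knave.
Dave is a knight.
Victor is a knight.
Bob is a knave.
Maya is a knave.

Verification:
- Quinn (knave) says "Victor is a knave" - this is FALSE (a lie) because Victor is a knight.
- Dave (knight) says "Quinn is a knave" - this is TRUE because Quinn is a knave.
- Victor (knight) says "Maya and I are different types" - this is TRUE because Victor is a knight and Maya is a knave.
- Bob (knave) says "Dave is a liar" - this is FALSE (a lie) because Dave is a knight.
- Maya (knave) says "Dave is a knave" - this is FALSE (a lie) because Dave is a knight.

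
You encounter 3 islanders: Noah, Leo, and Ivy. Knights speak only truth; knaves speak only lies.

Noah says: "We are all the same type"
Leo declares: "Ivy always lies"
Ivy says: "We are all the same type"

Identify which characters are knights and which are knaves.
Noah is a knave.
Leo is a knight.
Ivy is a knave.

Verification:
- Noah (knave) says "We are all the same type" - this is FALSE (a lie) because Leo is a knight and Noah and Ivy are knaves.
- Leo (knight) says "Ivy always lies" - this is TRUE because Ivy is a knave.
- Ivy (knave) says "We are all the same type" - this is FALSE (a lie) because Leo is a knight and Noah and Ivy are knaves.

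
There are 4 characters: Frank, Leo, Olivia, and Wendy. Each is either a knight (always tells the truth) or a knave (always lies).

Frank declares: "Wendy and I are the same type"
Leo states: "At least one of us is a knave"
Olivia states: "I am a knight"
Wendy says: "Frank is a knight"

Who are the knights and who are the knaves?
Frank is a knight.
Leo is a knight.
Olivia is a knave.
Wendy is a knight.

Verification:
- Frank (knight) says "Wendy and I are the same type" - this is TRUE because Frank is a knight and Wendy is a knight.
- Leo (knight) says "At least one of us is a knave" - this is TRUE because Olivia is a knave.
- Olivia (knave) says "I am a knight" - this is FALSE (a lie) because Olivia is a knave.
- Wendy (knight) says "Frank is a knight" - this is TRUE because Frank is a knight.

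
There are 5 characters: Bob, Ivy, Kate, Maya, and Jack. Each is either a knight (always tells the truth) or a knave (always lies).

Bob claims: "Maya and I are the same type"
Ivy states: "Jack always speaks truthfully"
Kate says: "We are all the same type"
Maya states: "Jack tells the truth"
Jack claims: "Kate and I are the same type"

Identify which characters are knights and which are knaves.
Bob is a knight.
Ivy is a knight.
Kate is a knight.
Maya is a knight.
Jack is a knight.

Verification:
- Bob (knight) says "Maya and I are the same type" - this is TRUE because Bob is a knight and Maya is a knight.
- Ivy (knight) says "Jack always speaks truthfully" - this is TRUE because Jack is a knight.
- Kate (knight) says "We are all the same type" - this is TRUE because Bob, Ivy, Kate, Maya, and Jack are knights.
- Maya (knight) says "Jack tells the truth" - this is TRUE because Jack is a knight.
- Jack (knight) says "Kate and I are the same type" - this is TRUE because Jack is a knight and Kate is a knight.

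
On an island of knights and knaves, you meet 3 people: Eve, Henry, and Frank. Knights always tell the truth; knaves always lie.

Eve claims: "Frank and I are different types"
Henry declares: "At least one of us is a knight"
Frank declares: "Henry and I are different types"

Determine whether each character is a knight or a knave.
Eve is a knave.
Henry is a knave.
Frank is a knave.

Verification:
- Eve (knave) says "Frank and I are different types" - this is FALSE (a lie) because Eve is a knave and Frank is a knave.
- Henry (knave) says "At least one of us is a knight" - this is FALSE (a lie) because no one is a knight.
- Frank (knave) says "Henry and I are different types" - this is FALSE (a lie) because Frank is a knave and Henry is a knave.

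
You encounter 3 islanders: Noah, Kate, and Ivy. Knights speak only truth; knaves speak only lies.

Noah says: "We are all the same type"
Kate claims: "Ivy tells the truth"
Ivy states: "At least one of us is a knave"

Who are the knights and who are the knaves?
Noah is a knave.
Kate is a knight.
Ivy is a knight.

Verification:
- Noah (knave) says "We are all the same type" - this is FALSE (a lie) because Kate and Ivy are knights and Noah is a knave.
- Kate (knight) says "Ivy tells the truth" - this is TRUE because Ivy is a knight.
- Ivy (knight) says "At least one of us is a knave" - this is TRUE because Noah is a knave.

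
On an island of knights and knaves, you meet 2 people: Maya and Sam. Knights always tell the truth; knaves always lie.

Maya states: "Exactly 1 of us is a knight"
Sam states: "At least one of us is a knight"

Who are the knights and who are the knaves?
Maya is a knave.
Sam is a knave.

Verification:
- Maya (knave) says "Exactly 1 of us is a knight" - this is FALSE (a lie) because there are 0 knights.
- Sam (knave) says "At least one of us is a knight" - this is FALSE (a lie) because no one is a knight.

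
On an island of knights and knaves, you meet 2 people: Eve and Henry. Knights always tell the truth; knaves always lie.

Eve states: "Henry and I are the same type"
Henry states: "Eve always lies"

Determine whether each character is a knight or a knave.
Eve is a knave.
Henry is a knight.

Verification:
- Eve (knave) says "Henry and I are the same type" - this is FALSE (a lie) because Eve is a knave and Henry is a knight.
- Henry (knight) says "Eve always lies" - this is TRUE because Eve is a knave.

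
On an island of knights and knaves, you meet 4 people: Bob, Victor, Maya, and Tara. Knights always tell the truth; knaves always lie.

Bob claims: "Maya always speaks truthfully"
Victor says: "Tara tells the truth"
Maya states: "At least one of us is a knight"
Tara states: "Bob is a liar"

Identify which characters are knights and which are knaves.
Bob is a knight.
Victor is a knave.
Maya is a knight.
Tara is a knave.

Verification:
- Bob (knight) says "Maya always speaks truthfully" - this is TRUE because Maya is a knight.
- Victor (knave) says "Tara tells the truth" - this is FALSE (a lie) because Tara is a knave.
- Maya (knight) says "At least one of us is a knight" - this is TRUE because Bob and Maya are knights.
- Tara (knave) says "Bob is a liar" - this is FALSE (a lie) because Bob is a knight.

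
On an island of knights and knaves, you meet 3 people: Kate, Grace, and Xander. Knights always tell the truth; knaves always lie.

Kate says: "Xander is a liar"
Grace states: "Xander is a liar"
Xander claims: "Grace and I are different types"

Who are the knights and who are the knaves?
Kate is a knave.
Grace is a knave.
Xander is a knight.

Verification:
- Kate (knave) says "Xander is a liar" - this is FALSE (a lie) because Xander is a knight.
- Grace (knave) says "Xander is a liar" - this is FALSE (a lie) because Xander is a knight.
- Xander (knight) says "Grace and I are different types" - this is TRUE because Xander is a knight and Grace is a knave.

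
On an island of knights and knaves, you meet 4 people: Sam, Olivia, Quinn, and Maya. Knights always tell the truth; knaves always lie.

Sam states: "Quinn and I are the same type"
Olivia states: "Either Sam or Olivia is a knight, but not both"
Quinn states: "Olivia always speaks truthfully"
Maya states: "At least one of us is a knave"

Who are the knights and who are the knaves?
Sam is a knave.
Olivia is a knight.
Quinn is a knight.
Maya is a knight.

Verification:
- Sam (knave) says "Quinn and I are the same type" - this is FALSE (a lie) because Sam is a knave and Quinn is a knight.
- Olivia (knight) says "Either Sam or Olivia is a knight, but not both" - this is TRUE because Sam is a knave and Olivia is a knight.
- Quinn (knight) says "Olivia always speaks truthfully" - this is TRUE because Olivia is a knight.
- Maya (knight) says "At least one of us is a knave" - this is TRUE because Sam is a knave.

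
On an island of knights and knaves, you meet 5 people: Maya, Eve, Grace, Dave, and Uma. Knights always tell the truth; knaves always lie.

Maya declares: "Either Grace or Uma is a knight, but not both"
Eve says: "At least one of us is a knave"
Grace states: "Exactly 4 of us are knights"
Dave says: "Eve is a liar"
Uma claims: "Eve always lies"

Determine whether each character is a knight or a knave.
Maya is a knave.
Eve is a knight.
Grace is a knave.
Dave is a knave.
Uma is a knave.

Verification:
- Maya (knave) says "Either Grace or Uma is a knight, but not both" - this is FALSE (a lie) because Grace is a knave and Uma is a knave.
- Eve (knight) says "At least one of us is a knave" - this is TRUE because Maya, Grace, Dave, and Uma are knaves.
- Grace (knave) says "Exactly 4 of us are knights" - this is FALSE (a lie) because there are 1 knights.
- Dave (knave) says "Eve is a liar" - this is FALSE (a lie) because Eve is a knight.
- Uma (knave) says "Eve always lies" - this is FALSE (a lie) because Eve is a knight.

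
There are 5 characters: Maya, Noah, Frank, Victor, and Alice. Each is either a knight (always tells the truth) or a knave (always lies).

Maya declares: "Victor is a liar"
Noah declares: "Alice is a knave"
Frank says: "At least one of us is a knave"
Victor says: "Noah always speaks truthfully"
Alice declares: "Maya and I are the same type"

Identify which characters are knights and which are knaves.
Maya is a knight.
Noah is a knave.
Frank is a knight.
Victor is a knave.
Alice is a knight.

Verification:
- Maya (knight) says "Victor is a liar" - this is TRUE because Victor is a knave.
- Noah (knave) says "Alice is a knave" - this is FALSE (a lie) because Alice is a knight.
- Frank (knight) says "At least one of us is a knave" - this is TRUE because Noah and Victor are knaves.
- Victor (knave) says "Noah always speaks truthfully" - this is FALSE (a lie) because Noah is a knave.
- Alice (knight) says "Maya and I are the same type" - this is TRUE because Alice is a knight and Maya is a knight.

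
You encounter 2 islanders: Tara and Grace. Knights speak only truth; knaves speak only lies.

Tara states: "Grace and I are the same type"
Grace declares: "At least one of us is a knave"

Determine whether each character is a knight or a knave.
Tara is a knave.
Grace is a knight.

Verification:
- Tara (knave) says "Grace and I are the same type" - this is FALSE (a lie) because Tara is a knave and Grace is a knight.
- Grace (knight) says "At least one of us is a knave" - this is TRUE because Tara is a knave.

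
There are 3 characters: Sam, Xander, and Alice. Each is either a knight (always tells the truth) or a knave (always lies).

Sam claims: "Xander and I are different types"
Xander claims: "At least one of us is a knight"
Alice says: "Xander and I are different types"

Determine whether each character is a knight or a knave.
Sam is a knave.
Xander is a knave.
Alice is a knave.

Verification:
- Sam (knave) says "Xander and I are different types" - this is FALSE (a lie) because Sam is a knave and Xander is a knave.
- Xander (knave) says "At least one of us is a knight" - this is FALSE (a lie) because no one is a knight.
- Alice (knave) says "Xander and I are different types" - this is FALSE (a lie) because Alice is a knave and Xander is a knave.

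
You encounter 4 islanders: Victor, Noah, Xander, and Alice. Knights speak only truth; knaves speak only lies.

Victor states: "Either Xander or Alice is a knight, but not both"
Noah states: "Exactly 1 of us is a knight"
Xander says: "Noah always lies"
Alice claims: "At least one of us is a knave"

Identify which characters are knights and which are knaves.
Victor is a knave.
Noah is a knave.
Xander is a knight.
Alice is a knight.

Verification:
- Victor (knave) says "Either Xander or Alice is a knight, but not both" - this is FALSE (a lie) because Xander is a knight and Alice is a knight.
- Noah (knave) says "Exactly 1 of us is a knight" - this is FALSE (a lie) because there are 2 knights.
- Xander (knight) says "Noah always lies" - this is TRUE because Noah is a knave.
- Alice (knight) says "At least one of us is a knave" - this is TRUE because Victor and Noah are knaves.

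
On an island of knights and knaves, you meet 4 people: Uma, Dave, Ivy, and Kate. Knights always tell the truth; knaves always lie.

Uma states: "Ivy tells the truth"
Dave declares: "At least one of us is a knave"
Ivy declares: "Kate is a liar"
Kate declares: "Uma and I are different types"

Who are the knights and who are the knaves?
Uma is a knave.
Dave is a knight.
Ivy is a knave.
Kate is a knight.

Verification:
- Uma (knave) says "Ivy tells the truth" - this is FALSE (a lie) because Ivy is a knave.
- Dave (knight) says "At least one of us is a knave" - this is TRUE because Uma and Ivy are knaves.
- Ivy (knave) says "Kate is a liar" - this is FALSE (a lie) because Kate is a knight.
- Kate (knight) says "Uma and I are different types" - this is TRUE because Kate is a knight and Uma is a knave.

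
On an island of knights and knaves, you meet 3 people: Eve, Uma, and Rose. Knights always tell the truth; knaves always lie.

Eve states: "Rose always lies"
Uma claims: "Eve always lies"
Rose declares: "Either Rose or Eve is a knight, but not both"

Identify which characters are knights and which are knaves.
Eve is a knave.
Uma is a knight.
Rose is a knight.

Verification:
- Eve (knave) says "Rose always lies" - this is FALSE (a lie) because Rose is a knight.
- Uma (knight) says "Eve always lies" - this is TRUE because Eve is a knave.
- Rose (knight) says "Either Rose or Eve is a knight, but not both" - this is TRUE because Rose is a knight and Eve is a knave.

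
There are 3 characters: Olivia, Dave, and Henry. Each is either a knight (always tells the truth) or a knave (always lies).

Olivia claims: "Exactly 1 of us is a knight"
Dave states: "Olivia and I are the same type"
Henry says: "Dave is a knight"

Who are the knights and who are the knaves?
Olivia is a knight.
Dave is a knave.
Henry is a knave.

Verification:
- Olivia (knight) says "Exactly 1 of us is a knight" - this is TRUE because there are 1 knights.
- Dave (knave) says "Olivia and I are the same type" - this is FALSE (a lie) because Dave is a knave and Olivia is a knight.
- Henry (knave) says "Dave is a knight" - this is FALSE (a lie) because Dave is a knave.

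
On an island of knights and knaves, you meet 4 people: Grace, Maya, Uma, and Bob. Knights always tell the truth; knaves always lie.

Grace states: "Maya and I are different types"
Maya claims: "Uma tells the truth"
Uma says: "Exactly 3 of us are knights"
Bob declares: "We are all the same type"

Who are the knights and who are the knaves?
Grace is a knight.
Maya is a knave.
Uma is a knave.
Bob is a knave.

Verification:
- Grace (knight) says "Maya and I are different types" - this is TRUE because Grace is a knight and Maya is a knave.
- Maya (knave) says "Uma tells the truth" - this is FALSE (a lie) because Uma is a knave.
- Uma (knave) says "Exactly 3 of us are knights" - this is FALSE (a lie) because there are 1 knights.
- Bob (knave) says "We are all the same type" - this is FALSE (a lie) because Grace is a knight and Maya, Uma, and Bob are knaves.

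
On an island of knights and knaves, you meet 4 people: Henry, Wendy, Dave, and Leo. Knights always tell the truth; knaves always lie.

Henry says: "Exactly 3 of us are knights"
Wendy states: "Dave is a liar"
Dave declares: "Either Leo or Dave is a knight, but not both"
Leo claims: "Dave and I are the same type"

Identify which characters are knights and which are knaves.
Henry is a knave.
Wendy is a knave.
Dave is a knight.
Leo is a knave.

Verification:
- Henry (knave) says "Exactly 3 of us are knights" - this is FALSE (a lie) because there are 1 knights.
- Wendy (knave) says "Dave is a liar" - this is FALSE (a lie) because Dave is a knight.
- Dave (knight) says "Either Leo or Dave is a knight, but not both" - this is TRUE because Leo is a knave and Dave is a knight.
- Leo (knave) says "Dave and I are the same type" - this is FALSE (a lie) because Leo is a knave and Dave is a knight.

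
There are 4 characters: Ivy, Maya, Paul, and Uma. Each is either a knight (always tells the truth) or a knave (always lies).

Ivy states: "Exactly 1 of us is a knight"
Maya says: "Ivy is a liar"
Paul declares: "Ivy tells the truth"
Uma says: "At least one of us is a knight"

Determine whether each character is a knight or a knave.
Ivy is a knave.
Maya is a knight.
Paul is a knave.
Uma is a knight.

Verification:
- Ivy (knave) says "Exactly 1 of us is a knight" - this is FALSE (a lie) because there are 2 knights.
- Maya (knight) says "Ivy is a liar" - this is TRUE because Ivy is a knave.
- Paul (knave) says "Ivy tells the truth" - this is FALSE (a lie) because Ivy is a knave.
- Uma (knight) says "At least one of us is a knight" - this is TRUE because Maya and Uma are knights.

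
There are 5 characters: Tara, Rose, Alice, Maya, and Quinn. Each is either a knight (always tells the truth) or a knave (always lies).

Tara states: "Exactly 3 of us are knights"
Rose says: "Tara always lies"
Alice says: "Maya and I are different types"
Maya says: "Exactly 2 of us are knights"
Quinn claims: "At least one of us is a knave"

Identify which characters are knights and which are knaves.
Tara is a knight.
Rose is a knave.
Alice is a knight.
Maya is a knave.
Quinn is a knight.

Verification:
- Tara (knight) says "Exactly 3 of us are knights" - this is TRUE because there are 3 knights.
- Rose (knave) says "Tara always lies" - this is FALSE (a lie) because Tara is a knight.
- Alice (knight) says "Maya and I are different types" - this is TRUE because Alice is a knight and Maya is a knave.
- Maya (knave) says "Exactly 2 of us are knights" - this is FALSE (a lie) because there are 3 knights.
- Quinn (knight) says "At least one of us is a knave" - this is TRUE because Rose and Maya are knaves.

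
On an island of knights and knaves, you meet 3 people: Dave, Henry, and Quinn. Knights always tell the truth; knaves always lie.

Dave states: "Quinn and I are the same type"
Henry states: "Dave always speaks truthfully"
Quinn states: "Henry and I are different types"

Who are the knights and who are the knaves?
Dave is a knave.
Henry is a knave.
Quinn is a knight.

Verification:
- Dave (knave) says "Quinn and I are the same type" - this is FALSE (a lie) because Dave is a knave and Quinn is a knight.
- Henry (knave) says "Dave always speaks truthfully" - this is FALSE (a lie) because Dave is a knave.
- Quinn (knight) says "Henry and I are different types" - this is TRUE because Quinn is a knight and Henry is a knave.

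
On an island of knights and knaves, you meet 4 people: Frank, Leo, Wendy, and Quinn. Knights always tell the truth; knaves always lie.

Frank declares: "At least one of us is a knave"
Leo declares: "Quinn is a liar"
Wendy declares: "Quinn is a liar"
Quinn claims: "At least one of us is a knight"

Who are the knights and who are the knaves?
Frank is a knight.
Leo is a knave.
Wendy is a knave.
Quinn is a knight.

Verification:
- Frank (knight) says "At least one of us is a knave" - this is TRUE because Leo and Wendy are knaves.
- Leo (knave) says "Quinn is a liar" - this is FALSE (a lie) because Quinn is a knight.
- Wendy (knave) says "Quinn is a liar" - this is FALSE (a lie) because Quinn is a knight.
- Quinn (knight) says "At least one of us is a knight" - this is TRUE because Frank and Quinn are knights.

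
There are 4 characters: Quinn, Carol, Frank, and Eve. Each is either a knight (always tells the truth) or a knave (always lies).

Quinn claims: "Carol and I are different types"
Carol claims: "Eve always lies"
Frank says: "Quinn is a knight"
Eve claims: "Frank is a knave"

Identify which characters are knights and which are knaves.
Quinn is a knave.
Carol is a knave.
Frank is a knave.
Eve is a knight.

Verification:
- Quinn (knave) says "Carol and I are different types" - this is FALSE (a lie) because Quinn is a knave and Carol is a knave.
- Carol (knave) says "Eve always lies" - this is FALSE (a lie) because Eve is a knight.
- Frank (knave) says "Quinn is a knight" - this is FALSE (a lie) because Quinn is a knave.
- Eve (knight) says "Frank is a knave" - this is TRUE because Frank is a knave.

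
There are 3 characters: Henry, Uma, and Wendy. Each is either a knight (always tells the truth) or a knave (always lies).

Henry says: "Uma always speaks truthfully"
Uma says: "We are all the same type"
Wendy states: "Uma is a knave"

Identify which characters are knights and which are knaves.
Henry is a knave.
Uma is a knave.
Wendy is a knight.

Verification:
- Henry (knave) says "Uma always speaks truthfully" - this is FALSE (a lie) because Uma is a knave.
- Uma (knave) says "We are all the same type" - this is FALSE (a lie) because Wendy is a knight and Henry and Uma are knaves.
- Wendy (knight) says "Uma is a knave" - this is TRUE because Uma is a knave.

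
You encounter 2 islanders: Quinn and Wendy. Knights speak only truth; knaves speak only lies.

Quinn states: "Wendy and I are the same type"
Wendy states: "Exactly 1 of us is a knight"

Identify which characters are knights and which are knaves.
Quinn is a knave.
Wendy is a knight.

Verification:
- Quinn (knave) says "Wendy and I are the same type" - this is FALSE (a lie) because Quinn is a knave and Wendy is a knight.
- Wendy (knight) says "Exactly 1 of us is a knight" - this is TRUE because there are 1 knights.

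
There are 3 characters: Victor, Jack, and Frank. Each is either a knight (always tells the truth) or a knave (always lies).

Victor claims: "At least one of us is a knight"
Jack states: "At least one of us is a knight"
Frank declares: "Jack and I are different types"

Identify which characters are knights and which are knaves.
Victor is a knave.
Jack is a knave.
Frank is a knave.

Verification:
- Victor (knave) says "At least one of us is a knight" - this is FALSE (a lie) because no one is a knight.
- Jack (knave) says "At least one of us is a knight" - this is FALSE (a lie) because no one is a knight.
- Frank (knave) says "Jack and I are different types" - this is FALSE (a lie) because Frank is a knave and Jack is a knave.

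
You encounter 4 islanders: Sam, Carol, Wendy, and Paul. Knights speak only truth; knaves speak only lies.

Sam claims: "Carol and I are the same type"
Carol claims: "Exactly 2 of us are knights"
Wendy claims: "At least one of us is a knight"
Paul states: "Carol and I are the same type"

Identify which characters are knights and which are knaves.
Sam is a knave.
Carol is a knight.
Wendy is a knight.
Paul is a knave.

Verification:
- Sam (knave) says "Carol and I are the same type" - this is FALSE (a lie) because Sam is a knave and Carol is a knight.
- Carol (knight) says "Exactly 2 of us are knights" - this is TRUE because there are 2 knights.
- Wendy (knight) says "At least one of us is a knight" - this is TRUE because Carol and Wendy are knights.
- Paul (knave) says "Carol and I are the same type" - this is FALSE (a lie) because Paul is a knave and Carol is a knight.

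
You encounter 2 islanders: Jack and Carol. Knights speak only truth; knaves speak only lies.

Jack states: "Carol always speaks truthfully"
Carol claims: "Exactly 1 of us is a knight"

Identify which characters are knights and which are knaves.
Jack is a knave.
Carol is a knave.

Verification:
- Jack (knave) says "Carol always speaks truthfully" - this is FALSE (a lie) because Carol is a knave.
- Carol (knave) says "Exactly 1 of us is a knight" - this is FALSE (a lie) because there are 0 knights.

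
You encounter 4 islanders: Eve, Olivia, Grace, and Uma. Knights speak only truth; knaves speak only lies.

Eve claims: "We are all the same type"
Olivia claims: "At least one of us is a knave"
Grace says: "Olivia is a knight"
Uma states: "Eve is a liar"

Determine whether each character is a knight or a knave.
Eve is a knave.
Olivia is a knight.
Grace is a knight.
Uma is a knight.

Verification:
- Eve (knave) says "We are all the same type" - this is FALSE (a lie) because Olivia, Grace, and Uma are knights and Eve is a knave.
- Olivia (knight) says "At least one of us is a knave" - this is TRUE because Eve is a knave.
- Grace (knight) says "Olivia is a knight" - this is TRUE because Olivia is a knight.
- Uma (knight) says "Eve is a liar" - this is TRUE because Eve is a knave.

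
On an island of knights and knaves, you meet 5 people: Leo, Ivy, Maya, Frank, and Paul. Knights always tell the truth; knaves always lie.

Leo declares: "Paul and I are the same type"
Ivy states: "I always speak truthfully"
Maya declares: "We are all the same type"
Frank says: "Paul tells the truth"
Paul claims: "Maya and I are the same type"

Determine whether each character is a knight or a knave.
Leo is a knight.
Ivy is a knight.
Maya is a knight.
Frank is a knight.
Paul is a knight.

Verification:
- Leo (knight) says "Paul and I are the same type" - this is TRUE because Leo is a knight and Paul is a knight.
- Ivy (knight) says "I always speak truthfully" - this is TRUE because Ivy is a knight.
- Maya (knight) says "We are all the same type" - this is TRUE because Leo, Ivy, Maya, Frank, and Paul are knights.
- Frank (knight) says "Paul tells the truth" - this is TRUE because Paul is a knight.
- Paul (knight) says "Maya and I are the same type" - this is TRUE because Paul is a knight and Maya is a knight.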